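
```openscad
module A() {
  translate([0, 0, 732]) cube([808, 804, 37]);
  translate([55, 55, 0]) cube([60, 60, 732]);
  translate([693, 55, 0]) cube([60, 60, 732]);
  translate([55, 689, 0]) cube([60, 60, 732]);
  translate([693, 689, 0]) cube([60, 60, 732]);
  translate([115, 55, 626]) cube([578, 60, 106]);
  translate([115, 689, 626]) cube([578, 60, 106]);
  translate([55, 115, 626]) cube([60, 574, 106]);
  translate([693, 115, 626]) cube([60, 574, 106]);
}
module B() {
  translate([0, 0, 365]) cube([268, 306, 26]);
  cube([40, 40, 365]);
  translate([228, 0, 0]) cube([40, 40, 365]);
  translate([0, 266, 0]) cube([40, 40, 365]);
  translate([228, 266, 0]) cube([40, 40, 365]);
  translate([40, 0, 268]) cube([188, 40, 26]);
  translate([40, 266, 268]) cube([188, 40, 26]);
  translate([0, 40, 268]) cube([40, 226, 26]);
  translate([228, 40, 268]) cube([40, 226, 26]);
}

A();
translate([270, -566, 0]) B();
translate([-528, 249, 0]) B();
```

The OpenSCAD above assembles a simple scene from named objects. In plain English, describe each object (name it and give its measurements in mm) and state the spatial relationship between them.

A is a table: top 808 mm (x) × 804 mm (y), 37 mm thick, upper face at z = 769 mm, on four 60×60 mm square legs, each inset 55 mm from the nearest pair of top edges, running from z = 0 to the bottom of the top. Four apron rails, 60 mm thick and 106 mm tall, run between adjacent legs with their top edges flush with the underside of the top and their outer faces flush with the legs' outer faces.

B is a four-legged stool. The seat is a 268×306×26 mm slab whose top surface is at z = 391 mm; four square legs, each 40×40 mm in cross-section, run from the floor (z = 0) to the underside of the seat, each flush with a corner of the seat. Four stretchers, 40 mm wide and 26 mm tall, connect adjacent legs with their undersides at z = 268 mm, each running between the inner faces of the legs it joins and aligned with the legs' outer faces on the other axis.

Two stools sit around the table at the −y, −x sides.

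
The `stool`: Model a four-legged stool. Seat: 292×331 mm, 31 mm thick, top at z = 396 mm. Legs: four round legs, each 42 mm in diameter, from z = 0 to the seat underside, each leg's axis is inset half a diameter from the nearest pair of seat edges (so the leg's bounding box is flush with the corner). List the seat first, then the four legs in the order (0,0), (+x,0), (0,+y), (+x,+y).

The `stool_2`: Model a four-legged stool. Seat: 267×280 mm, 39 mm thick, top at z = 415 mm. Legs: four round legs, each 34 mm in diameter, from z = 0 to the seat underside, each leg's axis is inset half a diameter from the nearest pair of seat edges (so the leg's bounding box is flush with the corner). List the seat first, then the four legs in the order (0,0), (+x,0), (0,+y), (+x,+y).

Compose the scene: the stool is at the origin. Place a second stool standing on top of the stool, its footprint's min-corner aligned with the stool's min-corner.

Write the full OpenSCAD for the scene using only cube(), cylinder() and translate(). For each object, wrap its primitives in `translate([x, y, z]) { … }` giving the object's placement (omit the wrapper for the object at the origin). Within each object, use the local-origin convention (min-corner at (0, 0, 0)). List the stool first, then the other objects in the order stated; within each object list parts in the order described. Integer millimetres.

translate([0, 0, 365]) cube([292, 331, 31]);
translate([21, 21, 0]) cylinder(h = 365, r = 21);
translate([271, 21, 0]) cylinder(h = 365, r = 21);
translate([21, 310, 0]) cylinder(h = 365, r = 21);
translate([271, 310, 0]) cylinder(h = 365, r = 21);
translate([0, 0, 396]) {
  translate([0, 0, 376]) cube([267, 280, 39]);
  translate([17, 17, 0]) cylinder(h = 376, r = 17);
  translate([250, 17, 0]) cylinder(h = 376, r = 17);
  translate([17, 263, 0]) cylinder(h = 376, r = 17);
  translate([250, 263, 0]) cylinder(h = 376, r = 17);
}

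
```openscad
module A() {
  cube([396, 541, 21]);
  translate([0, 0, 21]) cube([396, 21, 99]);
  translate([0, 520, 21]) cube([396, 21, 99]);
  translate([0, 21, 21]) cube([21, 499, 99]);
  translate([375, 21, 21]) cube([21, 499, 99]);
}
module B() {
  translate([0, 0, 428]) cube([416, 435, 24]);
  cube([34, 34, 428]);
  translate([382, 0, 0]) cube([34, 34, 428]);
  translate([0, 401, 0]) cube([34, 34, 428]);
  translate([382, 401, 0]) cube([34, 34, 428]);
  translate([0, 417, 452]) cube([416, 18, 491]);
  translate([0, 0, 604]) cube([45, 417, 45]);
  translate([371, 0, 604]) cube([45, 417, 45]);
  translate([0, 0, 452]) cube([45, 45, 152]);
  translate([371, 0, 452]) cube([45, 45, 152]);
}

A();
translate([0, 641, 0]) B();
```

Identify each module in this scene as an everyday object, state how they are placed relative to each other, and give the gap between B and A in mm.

A is an open box. B is a chair. The chair is on the floor beside the open box on its +y side. The gap between the chair and the open box is 100 mm.

The chair's nearest face is 100 mm from the open box's +y face.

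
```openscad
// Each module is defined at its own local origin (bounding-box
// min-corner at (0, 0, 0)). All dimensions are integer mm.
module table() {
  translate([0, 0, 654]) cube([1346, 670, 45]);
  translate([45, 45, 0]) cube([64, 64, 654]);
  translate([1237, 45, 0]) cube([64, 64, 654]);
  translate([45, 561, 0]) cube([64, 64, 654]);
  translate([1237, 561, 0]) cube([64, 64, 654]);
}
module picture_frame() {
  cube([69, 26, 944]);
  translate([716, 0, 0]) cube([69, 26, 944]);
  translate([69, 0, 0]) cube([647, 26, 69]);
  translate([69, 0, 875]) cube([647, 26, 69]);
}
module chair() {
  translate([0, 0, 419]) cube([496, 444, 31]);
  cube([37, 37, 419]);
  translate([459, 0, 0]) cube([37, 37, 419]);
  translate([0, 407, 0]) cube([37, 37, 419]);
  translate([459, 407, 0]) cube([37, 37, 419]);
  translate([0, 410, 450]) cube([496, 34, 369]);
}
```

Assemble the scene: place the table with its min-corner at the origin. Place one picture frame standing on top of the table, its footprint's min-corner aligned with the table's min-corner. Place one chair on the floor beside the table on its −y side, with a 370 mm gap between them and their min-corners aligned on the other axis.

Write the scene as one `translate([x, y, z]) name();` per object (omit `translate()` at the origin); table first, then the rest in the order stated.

table();
translate([0, 0, 699]) picture_frame();
translate([0, -814, 0]) chair();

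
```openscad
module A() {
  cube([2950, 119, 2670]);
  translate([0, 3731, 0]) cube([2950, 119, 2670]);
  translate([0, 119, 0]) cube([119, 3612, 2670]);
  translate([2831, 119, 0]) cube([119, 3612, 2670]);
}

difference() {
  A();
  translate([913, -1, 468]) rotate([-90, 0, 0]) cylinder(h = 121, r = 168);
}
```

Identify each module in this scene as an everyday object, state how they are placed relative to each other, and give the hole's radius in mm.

A is a house frame. The house frame has a circular hole through its front wall. The hole's radius is 168 mm.

The subtracted cylinder has r = 168 mm.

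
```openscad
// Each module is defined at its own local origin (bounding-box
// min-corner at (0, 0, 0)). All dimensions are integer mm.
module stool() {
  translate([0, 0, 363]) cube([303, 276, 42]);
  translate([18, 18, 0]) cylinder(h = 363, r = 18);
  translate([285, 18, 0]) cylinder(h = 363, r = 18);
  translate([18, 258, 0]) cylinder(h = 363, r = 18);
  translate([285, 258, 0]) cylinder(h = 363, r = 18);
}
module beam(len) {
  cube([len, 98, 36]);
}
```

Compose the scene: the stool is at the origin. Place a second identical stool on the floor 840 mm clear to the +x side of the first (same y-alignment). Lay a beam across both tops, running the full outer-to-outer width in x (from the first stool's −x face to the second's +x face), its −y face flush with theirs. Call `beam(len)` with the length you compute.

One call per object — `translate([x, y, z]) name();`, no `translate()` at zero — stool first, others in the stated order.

stool();
translate([1143, 0, 0]) stool();
translate([0, 0, 405]) beam(1446);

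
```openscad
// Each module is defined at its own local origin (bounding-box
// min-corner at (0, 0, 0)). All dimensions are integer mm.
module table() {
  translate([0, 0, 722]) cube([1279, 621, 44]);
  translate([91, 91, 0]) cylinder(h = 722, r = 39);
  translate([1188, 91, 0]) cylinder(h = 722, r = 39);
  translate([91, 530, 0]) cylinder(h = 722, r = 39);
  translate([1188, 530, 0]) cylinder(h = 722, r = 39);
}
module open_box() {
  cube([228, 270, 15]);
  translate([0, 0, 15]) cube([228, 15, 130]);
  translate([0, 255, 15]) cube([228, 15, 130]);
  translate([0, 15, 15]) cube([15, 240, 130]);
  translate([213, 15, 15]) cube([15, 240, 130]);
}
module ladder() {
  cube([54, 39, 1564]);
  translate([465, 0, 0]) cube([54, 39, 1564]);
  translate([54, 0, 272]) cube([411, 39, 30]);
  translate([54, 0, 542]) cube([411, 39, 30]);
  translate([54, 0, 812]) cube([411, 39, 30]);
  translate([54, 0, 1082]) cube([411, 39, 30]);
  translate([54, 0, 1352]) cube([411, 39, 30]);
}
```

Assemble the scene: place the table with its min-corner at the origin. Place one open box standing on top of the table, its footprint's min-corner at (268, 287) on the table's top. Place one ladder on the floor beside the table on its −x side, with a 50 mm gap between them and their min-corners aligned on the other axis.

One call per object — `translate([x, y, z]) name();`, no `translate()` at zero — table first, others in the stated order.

table();
translate([268, 287, 766]) open_box();
translate([-569, 0, 0]) ladder();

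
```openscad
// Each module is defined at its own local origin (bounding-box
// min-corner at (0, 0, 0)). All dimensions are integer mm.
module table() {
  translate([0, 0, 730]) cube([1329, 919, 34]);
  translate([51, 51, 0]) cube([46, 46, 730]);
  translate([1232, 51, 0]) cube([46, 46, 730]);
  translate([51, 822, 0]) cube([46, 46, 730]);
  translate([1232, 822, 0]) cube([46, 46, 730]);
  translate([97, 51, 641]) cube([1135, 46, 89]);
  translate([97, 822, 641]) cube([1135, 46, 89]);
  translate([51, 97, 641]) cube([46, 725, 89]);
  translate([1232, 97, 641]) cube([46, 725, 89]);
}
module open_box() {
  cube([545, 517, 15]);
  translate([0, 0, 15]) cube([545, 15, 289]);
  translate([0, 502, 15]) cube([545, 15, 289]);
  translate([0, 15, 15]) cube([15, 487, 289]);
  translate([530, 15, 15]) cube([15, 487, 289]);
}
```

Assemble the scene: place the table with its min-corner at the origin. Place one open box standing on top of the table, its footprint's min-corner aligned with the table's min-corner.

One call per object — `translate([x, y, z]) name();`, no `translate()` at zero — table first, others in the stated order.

table();
translate([0, 0, 764]) open_box();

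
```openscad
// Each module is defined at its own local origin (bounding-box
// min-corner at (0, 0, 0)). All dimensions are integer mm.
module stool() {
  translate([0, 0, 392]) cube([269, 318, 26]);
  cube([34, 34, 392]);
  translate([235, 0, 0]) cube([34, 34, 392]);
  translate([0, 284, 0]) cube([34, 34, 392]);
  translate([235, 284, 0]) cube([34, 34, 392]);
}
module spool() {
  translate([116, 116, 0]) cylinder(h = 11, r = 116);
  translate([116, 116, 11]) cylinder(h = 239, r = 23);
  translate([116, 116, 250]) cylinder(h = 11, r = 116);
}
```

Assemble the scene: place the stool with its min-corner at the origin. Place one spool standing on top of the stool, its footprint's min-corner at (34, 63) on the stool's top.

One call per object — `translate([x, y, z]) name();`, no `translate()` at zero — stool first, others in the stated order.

stool();
translate([34, 63, 418]) spool();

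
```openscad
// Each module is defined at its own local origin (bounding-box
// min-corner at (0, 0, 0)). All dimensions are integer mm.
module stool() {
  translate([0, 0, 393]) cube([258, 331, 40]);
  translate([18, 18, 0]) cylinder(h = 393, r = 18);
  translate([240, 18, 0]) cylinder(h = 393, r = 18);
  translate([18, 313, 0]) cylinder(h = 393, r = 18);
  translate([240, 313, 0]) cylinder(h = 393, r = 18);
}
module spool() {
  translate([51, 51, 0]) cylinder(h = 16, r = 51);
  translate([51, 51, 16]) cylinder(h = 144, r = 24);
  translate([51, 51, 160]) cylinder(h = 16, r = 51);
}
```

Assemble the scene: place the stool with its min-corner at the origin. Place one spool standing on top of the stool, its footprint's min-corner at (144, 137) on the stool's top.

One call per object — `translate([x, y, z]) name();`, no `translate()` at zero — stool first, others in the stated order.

stool();
translate([144, 137, 433]) spool();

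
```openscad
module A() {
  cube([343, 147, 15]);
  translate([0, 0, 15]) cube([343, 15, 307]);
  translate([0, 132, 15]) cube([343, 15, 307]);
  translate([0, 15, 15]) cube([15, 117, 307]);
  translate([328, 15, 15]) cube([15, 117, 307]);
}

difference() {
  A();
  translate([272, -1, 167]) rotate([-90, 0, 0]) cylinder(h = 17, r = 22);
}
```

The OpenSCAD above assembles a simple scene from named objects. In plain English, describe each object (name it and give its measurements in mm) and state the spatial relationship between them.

A is an open-topped rectangular box: outside dimensions 343×147×322 mm, with a uniform wall and base thickness of 15 mm. The base is a full 343×147 slab on the floor; four walls sit on top of the base. The front and back walls (the −y and +y sides) span the full width; the two side walls fit between them.

The open box has a circular hole of radius 22 mm through its front wall, centred at (x = 272, z = 167).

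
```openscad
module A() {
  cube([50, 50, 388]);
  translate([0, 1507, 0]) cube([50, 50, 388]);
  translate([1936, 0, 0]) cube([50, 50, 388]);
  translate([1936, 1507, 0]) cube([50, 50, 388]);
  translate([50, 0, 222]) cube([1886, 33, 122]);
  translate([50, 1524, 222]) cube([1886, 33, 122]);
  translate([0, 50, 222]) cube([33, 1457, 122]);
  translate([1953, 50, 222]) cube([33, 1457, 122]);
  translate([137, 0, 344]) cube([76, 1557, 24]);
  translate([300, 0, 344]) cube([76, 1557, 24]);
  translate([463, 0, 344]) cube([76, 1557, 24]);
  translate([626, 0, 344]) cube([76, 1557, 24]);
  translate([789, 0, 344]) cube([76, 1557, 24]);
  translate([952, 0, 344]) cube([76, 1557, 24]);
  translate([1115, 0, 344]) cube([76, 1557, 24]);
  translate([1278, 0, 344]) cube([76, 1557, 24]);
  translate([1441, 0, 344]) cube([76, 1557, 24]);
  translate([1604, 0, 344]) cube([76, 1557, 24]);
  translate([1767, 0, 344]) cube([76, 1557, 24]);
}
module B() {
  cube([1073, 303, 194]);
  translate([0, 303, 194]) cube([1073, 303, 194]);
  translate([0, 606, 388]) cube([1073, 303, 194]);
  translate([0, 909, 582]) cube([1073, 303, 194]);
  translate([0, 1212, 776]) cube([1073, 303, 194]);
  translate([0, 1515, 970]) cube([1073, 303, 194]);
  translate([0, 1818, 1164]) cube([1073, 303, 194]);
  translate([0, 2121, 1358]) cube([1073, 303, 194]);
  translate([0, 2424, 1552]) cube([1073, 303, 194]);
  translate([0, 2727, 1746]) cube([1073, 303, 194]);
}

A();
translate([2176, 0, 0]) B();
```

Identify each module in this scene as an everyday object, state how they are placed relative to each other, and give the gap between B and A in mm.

A is a bed frame. B is a staircase. The staircase is on the floor beside the bed frame on its +x side. The gap between the staircase and the bed frame is 190 mm.

The staircase's nearest face is 190 mm from the bed frame's +x face.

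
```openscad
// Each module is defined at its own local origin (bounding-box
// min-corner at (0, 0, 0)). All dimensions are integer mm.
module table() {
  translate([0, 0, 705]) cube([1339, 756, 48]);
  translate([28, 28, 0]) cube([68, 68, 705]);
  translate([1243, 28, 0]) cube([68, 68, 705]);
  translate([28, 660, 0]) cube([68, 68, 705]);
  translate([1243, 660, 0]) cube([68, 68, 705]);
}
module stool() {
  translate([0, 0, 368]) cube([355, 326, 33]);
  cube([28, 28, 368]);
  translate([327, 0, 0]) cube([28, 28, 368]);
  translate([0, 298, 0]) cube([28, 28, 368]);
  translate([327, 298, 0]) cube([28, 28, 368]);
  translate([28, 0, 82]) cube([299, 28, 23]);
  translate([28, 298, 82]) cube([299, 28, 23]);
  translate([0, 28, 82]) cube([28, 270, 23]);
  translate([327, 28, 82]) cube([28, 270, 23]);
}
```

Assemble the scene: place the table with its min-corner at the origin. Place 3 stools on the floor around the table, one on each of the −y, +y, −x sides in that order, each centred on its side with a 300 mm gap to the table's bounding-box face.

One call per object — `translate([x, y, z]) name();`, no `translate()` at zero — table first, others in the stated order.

table();
translate([492, -626, 0]) stool();
translate([492, 1056, 0]) stool();
translate([-655, 215, 0]) stool();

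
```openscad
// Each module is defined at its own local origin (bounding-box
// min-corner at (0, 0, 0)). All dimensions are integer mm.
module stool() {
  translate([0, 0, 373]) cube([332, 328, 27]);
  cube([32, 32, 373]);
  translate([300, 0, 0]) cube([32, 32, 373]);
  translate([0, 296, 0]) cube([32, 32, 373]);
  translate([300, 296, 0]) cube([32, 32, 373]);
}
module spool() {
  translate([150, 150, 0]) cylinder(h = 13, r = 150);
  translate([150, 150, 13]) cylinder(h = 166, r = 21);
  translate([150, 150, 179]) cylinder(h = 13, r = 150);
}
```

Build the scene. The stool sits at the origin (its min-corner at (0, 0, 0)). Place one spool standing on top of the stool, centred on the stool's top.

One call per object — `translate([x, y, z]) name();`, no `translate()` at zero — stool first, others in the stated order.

stool();
translate([16, 14, 400]) spool();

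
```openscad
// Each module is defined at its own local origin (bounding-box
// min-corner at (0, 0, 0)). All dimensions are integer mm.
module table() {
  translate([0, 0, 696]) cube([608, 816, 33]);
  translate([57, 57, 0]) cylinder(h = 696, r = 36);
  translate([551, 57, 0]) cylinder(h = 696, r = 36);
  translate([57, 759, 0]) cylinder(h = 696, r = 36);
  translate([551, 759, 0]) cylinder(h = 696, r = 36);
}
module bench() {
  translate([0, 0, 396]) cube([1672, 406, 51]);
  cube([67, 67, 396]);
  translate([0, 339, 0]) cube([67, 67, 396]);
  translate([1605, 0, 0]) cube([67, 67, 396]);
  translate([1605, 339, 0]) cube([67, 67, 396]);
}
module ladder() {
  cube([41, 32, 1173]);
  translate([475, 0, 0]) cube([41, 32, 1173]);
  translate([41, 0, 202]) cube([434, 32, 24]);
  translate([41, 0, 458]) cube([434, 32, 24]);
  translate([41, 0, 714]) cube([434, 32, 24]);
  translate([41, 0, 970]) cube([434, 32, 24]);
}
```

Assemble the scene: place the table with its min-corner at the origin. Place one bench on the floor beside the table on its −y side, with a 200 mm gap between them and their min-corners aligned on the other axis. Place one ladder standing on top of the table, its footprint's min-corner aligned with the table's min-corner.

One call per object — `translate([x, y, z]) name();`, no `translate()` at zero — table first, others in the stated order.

table();
translate([0, -606, 0]) bench();
translate([0, 0, 729]) ladder();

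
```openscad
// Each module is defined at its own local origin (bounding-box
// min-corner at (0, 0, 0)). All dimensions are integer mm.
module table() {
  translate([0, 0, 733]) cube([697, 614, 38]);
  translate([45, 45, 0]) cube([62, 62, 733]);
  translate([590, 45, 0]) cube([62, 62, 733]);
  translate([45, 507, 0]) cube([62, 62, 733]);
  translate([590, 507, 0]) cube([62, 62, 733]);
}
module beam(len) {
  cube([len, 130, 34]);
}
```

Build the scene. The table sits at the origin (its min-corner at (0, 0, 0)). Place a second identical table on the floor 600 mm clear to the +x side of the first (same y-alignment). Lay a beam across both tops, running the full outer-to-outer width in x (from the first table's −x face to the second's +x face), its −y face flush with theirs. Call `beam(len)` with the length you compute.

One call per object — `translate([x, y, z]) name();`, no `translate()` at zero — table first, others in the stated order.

table();
translate([1297, 0, 0]) table();
translate([0, 0, 771]) beam(1994);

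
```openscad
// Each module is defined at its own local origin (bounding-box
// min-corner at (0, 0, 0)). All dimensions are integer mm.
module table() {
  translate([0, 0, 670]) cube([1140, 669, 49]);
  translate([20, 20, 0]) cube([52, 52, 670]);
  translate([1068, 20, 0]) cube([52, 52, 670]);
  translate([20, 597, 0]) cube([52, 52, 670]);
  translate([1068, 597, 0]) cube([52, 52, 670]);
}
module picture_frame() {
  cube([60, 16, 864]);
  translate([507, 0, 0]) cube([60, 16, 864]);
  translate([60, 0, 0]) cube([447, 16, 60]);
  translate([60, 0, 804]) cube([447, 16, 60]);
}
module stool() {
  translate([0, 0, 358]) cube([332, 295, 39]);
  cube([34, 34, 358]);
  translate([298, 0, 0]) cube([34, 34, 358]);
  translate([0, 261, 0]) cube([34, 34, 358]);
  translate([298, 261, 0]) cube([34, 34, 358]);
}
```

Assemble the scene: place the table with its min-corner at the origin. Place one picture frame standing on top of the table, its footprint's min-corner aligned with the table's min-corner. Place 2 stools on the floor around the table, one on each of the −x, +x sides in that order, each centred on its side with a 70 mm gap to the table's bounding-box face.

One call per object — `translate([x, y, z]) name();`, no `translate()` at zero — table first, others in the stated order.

table();
translate([0, 0, 719]) picture_frame();
translate([-402, 187, 0]) stool();
translate([1210, 187, 0]) stool();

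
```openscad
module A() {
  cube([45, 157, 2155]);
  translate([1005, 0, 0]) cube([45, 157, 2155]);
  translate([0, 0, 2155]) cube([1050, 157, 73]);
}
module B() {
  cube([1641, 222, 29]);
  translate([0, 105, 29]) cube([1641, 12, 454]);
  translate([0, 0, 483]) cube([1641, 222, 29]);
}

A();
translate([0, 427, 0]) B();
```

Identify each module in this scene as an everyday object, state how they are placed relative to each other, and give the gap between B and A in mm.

A is a door frame. B is an I-beam. The I-beam is on the floor beside the door frame on its +y side. The gap between the I-beam and the door frame is 270 mm.

The I-beam's nearest face is 270 mm from the door frame's +y face.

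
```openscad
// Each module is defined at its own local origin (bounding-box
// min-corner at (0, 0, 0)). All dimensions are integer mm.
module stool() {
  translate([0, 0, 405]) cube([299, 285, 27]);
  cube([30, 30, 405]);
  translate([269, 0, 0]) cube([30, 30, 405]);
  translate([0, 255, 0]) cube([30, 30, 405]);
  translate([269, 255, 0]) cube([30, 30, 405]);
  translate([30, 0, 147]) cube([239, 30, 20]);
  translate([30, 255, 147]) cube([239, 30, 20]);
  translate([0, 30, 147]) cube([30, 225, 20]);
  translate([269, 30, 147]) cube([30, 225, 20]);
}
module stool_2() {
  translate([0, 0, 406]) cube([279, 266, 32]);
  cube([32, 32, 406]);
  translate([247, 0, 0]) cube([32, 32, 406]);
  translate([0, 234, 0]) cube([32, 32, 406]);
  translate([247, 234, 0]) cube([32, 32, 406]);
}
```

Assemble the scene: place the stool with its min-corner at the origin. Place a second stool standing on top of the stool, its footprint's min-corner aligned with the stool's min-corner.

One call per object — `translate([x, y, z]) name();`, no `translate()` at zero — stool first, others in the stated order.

stool();
translate([0, 0, 432]) stool_2();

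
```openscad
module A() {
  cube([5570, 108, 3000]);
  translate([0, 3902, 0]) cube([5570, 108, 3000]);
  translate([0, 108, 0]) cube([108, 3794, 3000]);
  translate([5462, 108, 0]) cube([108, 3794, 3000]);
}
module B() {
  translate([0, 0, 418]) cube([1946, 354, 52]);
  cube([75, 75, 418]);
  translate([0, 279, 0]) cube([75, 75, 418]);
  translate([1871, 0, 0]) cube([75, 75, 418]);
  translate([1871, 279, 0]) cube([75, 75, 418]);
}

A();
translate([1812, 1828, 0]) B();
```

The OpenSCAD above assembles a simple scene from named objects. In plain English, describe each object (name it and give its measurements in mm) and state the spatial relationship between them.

A is a box-shaped house frame (walls only): outside footprint 5570×4010 mm, wall height 3000 mm, wall thickness 108 mm. The two y-facing walls run the full x-width; the two x-facing walls fit between the inner faces of the y-facing walls.

B is a long wooden bench with a 1946 mm (x) × 354 mm (y) seat, 52 mm thick, its top surface 470 mm above the floor. Four 75 mm square legs at the seat corners, flush with the edges, run from z = 0 to the seat underside.

The bench sits inside the house frame, centred.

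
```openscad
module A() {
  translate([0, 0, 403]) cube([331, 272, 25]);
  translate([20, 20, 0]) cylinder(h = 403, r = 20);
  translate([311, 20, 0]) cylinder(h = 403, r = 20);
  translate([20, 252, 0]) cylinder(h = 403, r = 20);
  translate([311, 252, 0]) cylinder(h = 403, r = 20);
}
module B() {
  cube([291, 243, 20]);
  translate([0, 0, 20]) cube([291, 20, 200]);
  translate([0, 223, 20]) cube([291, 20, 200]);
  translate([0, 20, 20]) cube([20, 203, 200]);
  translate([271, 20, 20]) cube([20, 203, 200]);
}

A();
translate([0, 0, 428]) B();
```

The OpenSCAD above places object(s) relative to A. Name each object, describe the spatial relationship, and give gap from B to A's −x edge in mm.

The open box's min-x is at 0; the stool's min-x is 0; gap = 0 mm.

A is a stool. B is an open box. The open box is on top of the stool. The gap from the open box to the stool's −x edge is 0 mm.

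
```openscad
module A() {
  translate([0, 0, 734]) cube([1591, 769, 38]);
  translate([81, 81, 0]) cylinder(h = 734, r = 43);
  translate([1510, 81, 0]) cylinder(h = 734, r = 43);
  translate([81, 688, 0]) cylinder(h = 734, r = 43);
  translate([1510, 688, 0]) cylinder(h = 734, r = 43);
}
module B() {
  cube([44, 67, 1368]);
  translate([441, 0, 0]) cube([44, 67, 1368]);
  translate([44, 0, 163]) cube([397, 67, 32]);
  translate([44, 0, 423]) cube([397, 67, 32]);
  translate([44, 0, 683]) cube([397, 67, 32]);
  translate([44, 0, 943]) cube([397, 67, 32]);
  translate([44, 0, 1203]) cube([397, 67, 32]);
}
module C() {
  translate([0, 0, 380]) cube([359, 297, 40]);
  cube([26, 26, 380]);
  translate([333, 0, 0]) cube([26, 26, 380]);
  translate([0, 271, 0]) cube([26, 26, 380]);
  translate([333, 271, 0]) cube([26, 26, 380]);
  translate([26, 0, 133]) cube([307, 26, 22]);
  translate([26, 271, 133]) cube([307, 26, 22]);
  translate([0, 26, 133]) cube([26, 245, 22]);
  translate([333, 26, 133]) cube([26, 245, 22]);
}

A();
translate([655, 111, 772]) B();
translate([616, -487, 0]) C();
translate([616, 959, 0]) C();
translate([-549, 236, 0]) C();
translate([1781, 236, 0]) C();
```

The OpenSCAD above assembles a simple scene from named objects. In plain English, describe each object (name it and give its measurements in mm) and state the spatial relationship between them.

A is a table: top 1591 mm (x) × 769 mm (y), 38 mm thick, upper face at z = 772 mm, on four round legs of 86 mm diameter, each leg's bounding box inset 38 mm from the nearest pair of top edges, running from z = 0 to the bottom of the top.

B is a straight ladder. Two 44×67 mm vertical rails, 1368 mm tall, stand 485 mm apart (outside-to-outside) with their front faces coplanar on the −y side. 5 rungs, each 67 mm deep and 32 mm tall, span between the inner faces of the rails, front faces flush with the rails. The lowest rung's underside is at z = 163 mm and rungs are spaced 260 mm apart (underside to underside).

C is a four-legged stool. The seat is 359×297 mm, 40 mm thick, top at z = 420 mm. It stands on four square legs, each 26×26 mm in cross-section, from z = 0 to the seat underside, each flush with a corner of the seat. Four stretchers, 26 mm wide and 22 mm tall, connect adjacent legs with their undersides at z = 133 mm, each running between the inner faces of the legs it joins and aligned with the legs' outer faces on the other axis.

The ladder is on top of the table. Four stools sit around the table at the −y, +y, −x, +x sides.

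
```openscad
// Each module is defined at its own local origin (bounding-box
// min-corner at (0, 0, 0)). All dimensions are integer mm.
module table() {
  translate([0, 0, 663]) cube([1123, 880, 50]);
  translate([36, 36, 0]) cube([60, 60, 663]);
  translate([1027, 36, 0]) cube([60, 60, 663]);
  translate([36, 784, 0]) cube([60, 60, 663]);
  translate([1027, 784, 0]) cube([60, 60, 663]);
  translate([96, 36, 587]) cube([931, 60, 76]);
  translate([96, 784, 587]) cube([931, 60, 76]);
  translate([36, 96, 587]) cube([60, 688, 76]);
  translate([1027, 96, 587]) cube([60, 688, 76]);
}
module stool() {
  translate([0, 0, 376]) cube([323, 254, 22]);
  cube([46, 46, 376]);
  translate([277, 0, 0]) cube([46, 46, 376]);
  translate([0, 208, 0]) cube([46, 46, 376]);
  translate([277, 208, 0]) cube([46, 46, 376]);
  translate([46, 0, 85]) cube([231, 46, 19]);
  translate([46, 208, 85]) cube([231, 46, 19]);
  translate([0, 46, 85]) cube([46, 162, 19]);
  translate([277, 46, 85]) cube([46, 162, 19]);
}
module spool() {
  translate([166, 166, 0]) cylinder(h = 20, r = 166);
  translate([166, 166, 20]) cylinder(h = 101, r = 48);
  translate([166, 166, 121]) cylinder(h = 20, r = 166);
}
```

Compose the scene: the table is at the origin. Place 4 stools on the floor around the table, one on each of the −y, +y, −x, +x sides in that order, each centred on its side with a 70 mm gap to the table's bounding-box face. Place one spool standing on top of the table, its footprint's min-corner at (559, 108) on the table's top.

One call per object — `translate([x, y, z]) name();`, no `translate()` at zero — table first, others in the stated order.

table();
translate([400, -324, 0]) stool();
translate([400, 950, 0]) stool();
translate([-393, 313, 0]) stool();
translate([1193, 313, 0]) stool();
translate([559, 108, 713]) spool();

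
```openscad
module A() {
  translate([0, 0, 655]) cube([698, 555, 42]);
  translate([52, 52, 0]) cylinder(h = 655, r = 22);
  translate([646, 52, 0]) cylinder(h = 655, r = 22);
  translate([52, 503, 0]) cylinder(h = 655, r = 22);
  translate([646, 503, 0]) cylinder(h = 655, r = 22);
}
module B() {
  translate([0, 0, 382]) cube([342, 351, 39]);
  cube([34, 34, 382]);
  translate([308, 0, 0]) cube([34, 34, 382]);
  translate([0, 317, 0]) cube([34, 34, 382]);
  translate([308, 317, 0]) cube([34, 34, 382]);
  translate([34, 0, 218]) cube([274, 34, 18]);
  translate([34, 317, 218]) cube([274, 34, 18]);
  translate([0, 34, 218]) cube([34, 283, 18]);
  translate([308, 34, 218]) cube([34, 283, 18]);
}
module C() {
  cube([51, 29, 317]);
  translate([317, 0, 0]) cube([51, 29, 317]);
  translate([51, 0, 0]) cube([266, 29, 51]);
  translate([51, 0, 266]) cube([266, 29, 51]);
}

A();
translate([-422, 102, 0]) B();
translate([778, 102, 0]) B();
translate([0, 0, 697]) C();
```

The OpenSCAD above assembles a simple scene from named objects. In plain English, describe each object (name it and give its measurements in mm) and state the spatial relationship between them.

A is a rectangular dining table. The top is 698×555×42 mm with its upper surface at z = 697 mm. It stands on four round legs of 44 mm diameter, each leg's bounding box inset 30 mm from the nearest pair of top edges, running from the floor to the underside of the top.

B is a four-legged stool. The seat is 342×351 mm, 39 mm thick, top at z = 421 mm. It stands on four square legs, each 34×34 mm in cross-section, from z = 0 to the seat underside, each flush with a corner of the seat. Four stretchers, 34 mm wide and 18 mm tall, connect adjacent legs with their undersides at z = 218 mm, each running between the inner faces of the legs it joins and aligned with the legs' outer faces on the other axis.

C is a picture frame with a 266×215 mm rectangular opening (x by z) and a uniform 51 mm border on every side. Frame depth is 29 mm along y. It is built from two vertical stiles running the full outside height and two horizontal rails spanning the gap between the stiles.

Two stools sit around the table at the −x, +x sides. The picture frame is on top of the table.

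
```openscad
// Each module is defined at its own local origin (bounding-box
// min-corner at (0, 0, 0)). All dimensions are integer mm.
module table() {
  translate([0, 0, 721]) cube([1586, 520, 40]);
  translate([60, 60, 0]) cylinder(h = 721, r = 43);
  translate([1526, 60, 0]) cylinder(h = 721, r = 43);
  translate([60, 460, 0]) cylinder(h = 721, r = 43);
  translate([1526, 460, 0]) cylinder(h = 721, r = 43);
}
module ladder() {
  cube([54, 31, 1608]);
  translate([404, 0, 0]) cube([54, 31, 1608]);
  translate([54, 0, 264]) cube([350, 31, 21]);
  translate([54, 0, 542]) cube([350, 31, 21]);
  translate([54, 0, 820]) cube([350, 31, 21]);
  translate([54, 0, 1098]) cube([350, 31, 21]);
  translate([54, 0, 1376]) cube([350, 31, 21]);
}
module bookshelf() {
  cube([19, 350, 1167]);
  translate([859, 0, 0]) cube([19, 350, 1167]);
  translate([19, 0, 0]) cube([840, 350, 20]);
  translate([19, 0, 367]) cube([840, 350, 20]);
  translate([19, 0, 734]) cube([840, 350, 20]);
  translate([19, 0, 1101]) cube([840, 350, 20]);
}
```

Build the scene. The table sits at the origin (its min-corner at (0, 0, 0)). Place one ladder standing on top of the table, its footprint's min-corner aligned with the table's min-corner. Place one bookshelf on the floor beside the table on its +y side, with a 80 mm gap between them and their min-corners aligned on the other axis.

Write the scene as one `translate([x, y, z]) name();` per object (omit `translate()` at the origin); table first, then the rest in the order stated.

table();
translate([0, 0, 761]) ladder();
translate([0, 600, 0]) bookshelf();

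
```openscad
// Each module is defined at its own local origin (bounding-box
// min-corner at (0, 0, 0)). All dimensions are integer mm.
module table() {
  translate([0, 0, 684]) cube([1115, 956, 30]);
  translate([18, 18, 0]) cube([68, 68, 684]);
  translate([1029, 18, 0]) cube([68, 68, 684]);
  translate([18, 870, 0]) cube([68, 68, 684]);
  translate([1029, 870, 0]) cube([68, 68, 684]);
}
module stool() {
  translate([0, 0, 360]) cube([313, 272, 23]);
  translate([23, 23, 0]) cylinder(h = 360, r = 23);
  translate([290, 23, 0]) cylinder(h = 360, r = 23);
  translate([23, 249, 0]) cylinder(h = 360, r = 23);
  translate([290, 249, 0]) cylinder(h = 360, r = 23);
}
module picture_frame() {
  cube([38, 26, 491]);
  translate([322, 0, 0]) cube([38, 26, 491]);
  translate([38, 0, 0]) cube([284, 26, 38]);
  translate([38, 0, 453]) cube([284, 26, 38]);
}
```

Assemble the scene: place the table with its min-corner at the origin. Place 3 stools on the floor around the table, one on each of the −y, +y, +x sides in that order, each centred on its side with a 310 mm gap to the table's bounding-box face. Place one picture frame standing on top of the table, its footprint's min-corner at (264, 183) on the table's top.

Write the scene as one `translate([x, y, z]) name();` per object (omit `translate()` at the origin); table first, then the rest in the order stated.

table();
translate([401, -582, 0]) stool();
translate([401, 1266, 0]) stool();
translate([1425, 342, 0]) stool();
translate([264, 183, 714]) picture_frame();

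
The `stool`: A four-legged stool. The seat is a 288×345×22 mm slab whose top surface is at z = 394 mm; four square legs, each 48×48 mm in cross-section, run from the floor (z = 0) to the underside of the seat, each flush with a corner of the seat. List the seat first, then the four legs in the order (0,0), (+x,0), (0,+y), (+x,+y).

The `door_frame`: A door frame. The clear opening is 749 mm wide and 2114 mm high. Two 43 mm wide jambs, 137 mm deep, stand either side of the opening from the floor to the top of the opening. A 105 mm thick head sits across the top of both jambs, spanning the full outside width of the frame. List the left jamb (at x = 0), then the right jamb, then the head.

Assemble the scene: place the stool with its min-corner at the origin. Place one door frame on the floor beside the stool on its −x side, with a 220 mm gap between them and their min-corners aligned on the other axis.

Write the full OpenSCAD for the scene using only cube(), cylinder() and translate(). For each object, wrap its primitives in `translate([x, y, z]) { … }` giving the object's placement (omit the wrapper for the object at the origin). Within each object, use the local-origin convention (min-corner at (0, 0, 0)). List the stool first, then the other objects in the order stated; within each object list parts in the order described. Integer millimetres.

translate([0, 0, 372]) cube([288, 345, 22]);
cube([48, 48, 372]);
translate([240, 0, 0]) cube([48, 48, 372]);
translate([0, 297, 0]) cube([48, 48, 372]);
translate([240, 297, 0]) cube([48, 48, 372]);
translate([-1055, 0, 0]) {
  cube([43, 137, 2114]);
  translate([792, 0, 0]) cube([43, 137, 2114]);
  translate([0, 0, 2114]) cube([835, 137, 105]);
}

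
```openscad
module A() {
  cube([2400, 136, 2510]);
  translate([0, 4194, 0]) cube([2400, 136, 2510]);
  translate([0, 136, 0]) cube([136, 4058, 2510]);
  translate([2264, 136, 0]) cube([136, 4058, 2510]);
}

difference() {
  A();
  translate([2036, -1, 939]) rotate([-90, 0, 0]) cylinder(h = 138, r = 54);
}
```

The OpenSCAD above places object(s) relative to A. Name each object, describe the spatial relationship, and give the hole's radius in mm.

A is a house frame. The house frame has a circular hole through its front wall. The hole's radius is 54 mm.

The subtracted cylinder has r = 54 mm.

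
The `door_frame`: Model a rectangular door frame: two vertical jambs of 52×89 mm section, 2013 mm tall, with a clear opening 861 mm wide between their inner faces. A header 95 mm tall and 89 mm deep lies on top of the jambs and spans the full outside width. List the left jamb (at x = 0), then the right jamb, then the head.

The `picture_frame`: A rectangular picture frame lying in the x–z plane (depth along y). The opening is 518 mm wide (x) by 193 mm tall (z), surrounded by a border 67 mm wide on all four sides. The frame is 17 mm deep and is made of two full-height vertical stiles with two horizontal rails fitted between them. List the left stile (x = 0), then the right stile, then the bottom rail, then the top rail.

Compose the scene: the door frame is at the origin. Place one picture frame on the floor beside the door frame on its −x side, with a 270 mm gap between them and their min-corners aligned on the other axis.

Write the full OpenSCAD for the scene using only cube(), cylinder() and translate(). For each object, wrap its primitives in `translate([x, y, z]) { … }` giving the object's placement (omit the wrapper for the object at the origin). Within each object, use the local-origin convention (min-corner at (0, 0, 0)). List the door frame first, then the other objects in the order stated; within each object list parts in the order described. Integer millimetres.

cube([52, 89, 2013]);
translate([913, 0, 0]) cube([52, 89, 2013]);
translate([0, 0, 2013]) cube([965, 89, 95]);
translate([-922, 0, 0]) {
  cube([67, 17, 327]);
  translate([585, 0, 0]) cube([67, 17, 327]);
  translate([67, 0, 0]) cube([518, 17, 67]);
  translate([67, 0, 260]) cube([518, 17, 67]);
}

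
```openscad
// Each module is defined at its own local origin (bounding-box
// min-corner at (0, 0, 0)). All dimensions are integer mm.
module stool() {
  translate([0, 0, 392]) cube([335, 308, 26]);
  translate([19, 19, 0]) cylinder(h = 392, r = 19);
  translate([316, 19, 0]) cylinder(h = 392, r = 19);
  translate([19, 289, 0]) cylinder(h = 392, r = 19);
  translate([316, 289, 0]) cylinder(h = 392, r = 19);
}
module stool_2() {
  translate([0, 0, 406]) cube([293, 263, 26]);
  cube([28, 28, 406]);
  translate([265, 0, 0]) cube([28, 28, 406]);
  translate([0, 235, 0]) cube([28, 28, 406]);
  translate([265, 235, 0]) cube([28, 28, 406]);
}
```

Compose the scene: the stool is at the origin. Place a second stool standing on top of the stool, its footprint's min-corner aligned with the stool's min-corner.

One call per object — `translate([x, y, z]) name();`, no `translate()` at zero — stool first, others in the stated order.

stool();
translate([0, 0, 418]) stool_2();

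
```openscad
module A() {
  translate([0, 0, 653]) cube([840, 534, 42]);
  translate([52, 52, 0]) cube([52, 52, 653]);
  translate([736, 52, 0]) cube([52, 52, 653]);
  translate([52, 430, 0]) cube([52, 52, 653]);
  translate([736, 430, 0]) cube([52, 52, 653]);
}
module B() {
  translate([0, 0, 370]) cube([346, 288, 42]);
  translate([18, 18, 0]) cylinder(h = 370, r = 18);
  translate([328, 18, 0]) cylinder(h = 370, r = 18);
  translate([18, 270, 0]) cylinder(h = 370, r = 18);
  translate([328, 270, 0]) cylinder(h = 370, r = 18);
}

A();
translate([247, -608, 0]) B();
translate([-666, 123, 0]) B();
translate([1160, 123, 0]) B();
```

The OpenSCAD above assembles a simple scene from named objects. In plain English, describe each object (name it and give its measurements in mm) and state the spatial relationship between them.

A is a table with a 840×534 mm rectangular top, 42 mm thick, top surface at z = 695 mm, supported by four 52×52 mm square legs, each inset 52 mm from the nearest pair of top edges, running from the floor.

B is a four-legged stool. The seat is a 346×288×42 mm slab whose top surface is at z = 412 mm; four round legs, each 36 mm in diameter, run from the floor (z = 0) to the underside of the seat, each leg's axis is inset half a diameter from the nearest pair of seat edges (so the leg's bounding box is flush with the corner).

Three stools sit around the table at the −y, −x, +x sides.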